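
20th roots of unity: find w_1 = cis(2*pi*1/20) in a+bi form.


Angle = 360*1/20 = 18°
a = cos(18°) = 0.9511
b = sin(18°) = 0.3090

0.9511 + 0.3090i


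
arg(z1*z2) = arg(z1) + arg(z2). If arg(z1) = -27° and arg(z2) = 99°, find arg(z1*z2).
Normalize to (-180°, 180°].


arg(z1*z2) = -27° + 99° = 72°
Normalized to (-180°, 180°]: 72°

72°


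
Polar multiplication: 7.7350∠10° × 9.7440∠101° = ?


r = 7.7350 * 9.7440 = 75.3698
theta = 10° + 101° = 111° = 111° (mod 360)

75.3698 cis(111°)


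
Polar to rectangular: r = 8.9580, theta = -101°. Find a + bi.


a = 8.9580*cos(-101°) = 8.9580*(-0.19081) = -1.7093
b = 8.9580*sin(-101°) = 8.9580*(-0.98163) = -8.7934

-1.7093 - 8.7934i


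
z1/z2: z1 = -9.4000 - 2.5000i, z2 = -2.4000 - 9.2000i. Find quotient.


Conjugate of z2 = -2.4000 + 9.2000i
Numerator: (-9.4000 - 2.5000i)(-2.4000 + 9.2000i) = 45.5600 - 80.4800i
Denominator: (-2.4)^2 + (-9.2)^2 = 90.4
Result = (45.5600 - 80.4800i)/90.4

0.5040 - 0.8903i


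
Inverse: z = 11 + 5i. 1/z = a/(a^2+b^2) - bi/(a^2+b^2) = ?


|z|^2 = 121+25 = 146
1/z = (11 - 5i)/146

1/z = 0.0753 - 0.0342i


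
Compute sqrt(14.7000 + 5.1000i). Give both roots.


|z| = sqrt(216.09+26.01) = 15.5596
sqrt((|z|+a)/2) = sqrt((15.5596+14.7)/2) = sqrt(15.1298) = 3.8897
sqrt((|z|-a)/2) = sqrt((15.5596-14.7)/2) = sqrt(0.4298) = 0.6556

±(3.8897 + 0.6556i) i.e. 3.8897 + 0.6556i and -3.8897 - 0.6556i


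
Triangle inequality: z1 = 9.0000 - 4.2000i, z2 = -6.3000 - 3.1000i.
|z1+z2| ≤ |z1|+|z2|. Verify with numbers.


|z1| = sqrt(9^2 + (-4.2)^2) = sqrt(98.64) = 9.9318
|z2| = sqrt((-6.3)^2 + (-3.1)^2) = sqrt(49.3) = 7.0214
z1+z2 = 2.7000 - 7.3000i
|z1+z2| = sqrt(60.58) = 7.7833
|z1|+|z2| = 9.9318 + 7.0214 = 16.9532

|z1+z2| = 7.7833 ≤ |z1|+|z2| = 16.9532 (verified)


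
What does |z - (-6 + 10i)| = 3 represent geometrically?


|z - z0| = r is a circle with center z0 and radius r.
Center = (-6, 10), radius = 3

Circle with center (-6, 10) and radius 3


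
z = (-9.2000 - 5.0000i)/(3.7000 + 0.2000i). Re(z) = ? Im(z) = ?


Multiply by conjugate: (-9.2000 - 5.0000i)(3.7000 - 0.2000i) / (3.7^2 + 0.2^2)
Numerator real = -9.2*3.7 - (5)*0.2 = -35.04
Numerator imag = -5*3.7 - (-9.2)*0.2 = -16.66
Denominator = 13.73
Re(z) = -35.04/13.73 = -2.5521
Im(z) = -16.66/13.73 = -1.2134

Re(z) = -2.5521, Im(z) = -1.2134


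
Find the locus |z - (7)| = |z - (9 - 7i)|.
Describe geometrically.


Equal distances means the locus is the perpendicular bisector of z1 and z2.
Midpoint = ((7+9)/2, (0+(-7))/2) = (8.0000, -3.5000)

Perpendicular bisector through (8.0000, -3.5000)


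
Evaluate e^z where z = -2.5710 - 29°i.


e^-2.5710 = 0.0765
cos(-29°) = 0.8746
sin(-29°) = -0.4848
Real = 0.0765*0.8746 = 0.0669
Imag = 0.0765*(-0.4848) = -0.0371

0.0669 - 0.0371i


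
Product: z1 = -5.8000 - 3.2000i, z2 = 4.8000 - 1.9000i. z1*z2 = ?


Real = -5.8*4.8 - (-3.2)*(-1.9) = -27.84 - 6.08 = -33.92
Imag = -5.8*(-1.9) + 4.8*(-3.2) = 11.02 - (15.36) = -4.34

-33.9200 - 4.3400i


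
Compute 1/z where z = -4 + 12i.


|z|^2 = 16+144 = 160
1/z = (-4 - 12i)/160

1/z = -0.0250 - 0.0750i


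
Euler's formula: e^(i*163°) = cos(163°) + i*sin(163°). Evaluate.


cos(163°) = -0.9563
sin(163°) = 0.2924

e^(i*163°) = -0.9563 + 0.2924i


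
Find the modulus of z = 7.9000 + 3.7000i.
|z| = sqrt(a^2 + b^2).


|z| = sqrt(7.9^2 + 3.7^2) = sqrt(62.41 + 13.69) = sqrt(76.1) = 8.7235

|z| = 8.7235


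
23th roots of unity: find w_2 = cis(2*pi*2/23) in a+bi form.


Angle = 360*2/23 = 31.3043°
a = cos(31.3043°) = 0.8544
b = sin(31.3043°) = 0.5196

0.8544 + 0.5196i


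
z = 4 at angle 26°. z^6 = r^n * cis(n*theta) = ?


r^6 = 4^6 = 4096
n*theta = 6*26° = 156° = 156° (mod 360)
a = 4096*cos(156°) = -3741.8822
b = 4096*sin(156°) = 1665.9933

4096 cis(156°) = -3741.8822 + 1665.9933i


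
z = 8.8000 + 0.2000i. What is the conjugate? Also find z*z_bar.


z_bar = 8.8000 - 0.2000i
z*z_bar = 8.8^2 + 0.2^2 = 77.44 + 0.04 = 77.48

z_bar = 8.8000 - 0.2000i, z*z_bar = 77.48


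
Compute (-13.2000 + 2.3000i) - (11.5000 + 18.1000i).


Real: -13.2 - 11.5 = -24.7
Imag: 2.3 - 18.1 = -15.8

-24.7000 - 15.8000i


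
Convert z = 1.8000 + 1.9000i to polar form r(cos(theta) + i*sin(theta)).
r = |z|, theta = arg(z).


r = sqrt(3.24+3.61) = sqrt(6.85) = 2.6173
theta = atan2(1.9, 1.8) = 46.5482 degrees

r = 2.6173, theta = 46.5482 degrees


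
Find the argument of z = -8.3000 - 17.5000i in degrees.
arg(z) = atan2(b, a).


Re = -8.3, Im = -17.5
arg = atan2(-17.5, -8.3) = -115.3743 degrees

arg(z) = -115.3743 degrees


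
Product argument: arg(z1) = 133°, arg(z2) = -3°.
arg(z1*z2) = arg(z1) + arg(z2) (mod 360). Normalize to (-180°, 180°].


arg(z1*z2) = 133° - 3° = 130°
Normalized to (-180°, 180°]: 130°

130°


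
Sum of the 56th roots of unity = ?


The sum of all 56th roots of unity is 0.
Geometric series: (1 - w^56)/(1 - w) = (1-1)/(1-w) = 0 since w^56 = 1, w ≠ 1.
Alternatively: coefficient of z^55 in z^56 - 1 is 0.

0


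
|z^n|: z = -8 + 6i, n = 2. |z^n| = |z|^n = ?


|z| = sqrt(64+36) = sqrt(100) = 10
|z^2| = |z|^2 = 10^2 = 100

|z^2| = 100


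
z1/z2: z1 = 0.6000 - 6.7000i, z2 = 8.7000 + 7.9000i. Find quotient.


Conjugate of z2 = 8.7000 - 7.9000i
Numerator: (0.6000 - 6.7000i)(8.7000 - 7.9000i) = -47.7100 - 63.0300i
Denominator: 8.7^2 + 7.9^2 = 138.1
Result = (-47.7100 - 63.0300i)/138.1

-0.3455 - 0.4564i


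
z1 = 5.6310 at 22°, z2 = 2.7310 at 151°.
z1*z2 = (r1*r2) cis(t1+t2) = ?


r = 5.6310 * 2.7310 = 15.3783
theta = 22° + 151° = 173° = 173° (mod 360)

15.3783 cis(173°)


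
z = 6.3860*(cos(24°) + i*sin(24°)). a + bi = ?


a = 6.3860*cos(24°) = 6.3860*0.91355 = 5.8339
b = 6.3860*sin(24°) = 6.3860*0.40674 = 2.5974

5.8339 + 2.5974i


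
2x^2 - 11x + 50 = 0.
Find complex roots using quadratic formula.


disc = (-11)^2 - 4*2*50 = 121 - 400 = -279
sqrt(|disc|) = sqrt(279) = 16.7033
Real part = 11/(2*2) = 2.7500
Imag part = 16.7033/(2*2) = 4.1758

2.7500 ± 4.1758i


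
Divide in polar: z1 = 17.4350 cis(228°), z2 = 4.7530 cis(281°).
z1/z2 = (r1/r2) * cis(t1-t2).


r = 17.4350 / 4.7530 = 3.6682
theta = 228° - 281° = -53° = 307° (mod 360)

3.6682 cis(307°)


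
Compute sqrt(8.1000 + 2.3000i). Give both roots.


|z| = sqrt(65.61+5.29) = 8.4202
sqrt((|z|+a)/2) = sqrt((8.4202+8.1)/2) = sqrt(8.2601) = 2.8740
sqrt((|z|-a)/2) = sqrt((8.4202-8.1)/2) = sqrt(0.1601) = 0.4001

±(2.8740 + 0.4001i) i.e. 2.8740 + 0.4001i and -2.8740 - 0.4001i


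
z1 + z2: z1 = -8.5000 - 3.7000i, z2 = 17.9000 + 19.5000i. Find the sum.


Real: -8.5 + 17.9 = 9.4
Imag: -3.7 + 19.5 = 15.8

9.4000 + 15.8000i


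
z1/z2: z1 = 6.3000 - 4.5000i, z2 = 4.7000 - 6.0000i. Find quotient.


Conjugate of z2 = 4.7000 + 6.0000i
Numerator: (6.3000 - 4.5000i)(4.7000 + 6.0000i) = 56.6100 + 16.6500i
Denominator: 4.7^2 + (-6)^2 = 58.09
Result = (56.6100 + 16.6500i)/58.09

0.9745 + 0.2866i


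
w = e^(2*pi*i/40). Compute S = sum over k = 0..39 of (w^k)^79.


The roots are w_k = w^k with w = e^(2*pi*i/40), and (w^k)^79 = (w^79)^k.
So S = 1 + u + u^2 + ... + u^(39) with u = w^79.
79 = 1*40 + 39, so 79 is not a multiple of 40: u = (w^40)^1 * w^39 = w^39 ≠ 1 (w is a primitive 40th root), while u^40 = (w^40)^79 = 1.
Geometric series: S = (1 - u^40)/(1 - u) = (1 - 1)/(1 - u) = 0

S = 0


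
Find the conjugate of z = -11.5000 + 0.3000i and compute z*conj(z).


z_bar = -11.5000 - 0.3000i
z*z_bar = (-11.5)^2 + 0.3^2 = 132.25 + 0.09 = 132.34

z_bar = -11.5000 - 0.3000i, z*z_bar = 132.34


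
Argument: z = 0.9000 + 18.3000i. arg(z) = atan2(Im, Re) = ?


Re = 0.9, Im = 18.3
arg = atan2(18.3, 0.9) = 87.1844 degrees

arg(z) = 87.1844 degrees


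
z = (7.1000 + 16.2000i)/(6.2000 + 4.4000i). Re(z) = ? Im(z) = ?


Multiply by conjugate: (7.1000 + 16.2000i)(6.2000 - 4.4000i) / (6.2^2 + 4.4^2)
Numerator real = 7.1*6.2 + 16.2*4.4 = 115.3
Numerator imag = 16.2*6.2 - 7.1*4.4 = 69.2
Denominator = 57.8
Re(z) = 115.3/57.8 = 1.9948
Im(z) = 69.2/57.8 = 1.1972

Re(z) = 1.9948, Im(z) = 1.1972


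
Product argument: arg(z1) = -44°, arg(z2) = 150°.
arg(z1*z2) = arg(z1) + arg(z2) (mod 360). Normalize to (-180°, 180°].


arg(z1*z2) = -44° + 150° = 106°
Normalized to (-180°, 180°]: 106°

106°


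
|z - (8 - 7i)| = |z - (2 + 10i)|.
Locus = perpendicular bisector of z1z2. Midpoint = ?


Equal distances means the locus is the perpendicular bisector of z1 and z2.
Midpoint = ((8+2)/2, (-7+10)/2) = (5.0000, 1.5000)

Perpendicular bisector through (5.0000, 1.5000)


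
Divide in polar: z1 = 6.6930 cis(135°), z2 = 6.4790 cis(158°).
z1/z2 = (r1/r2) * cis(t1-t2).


r = 6.6930 / 6.4790 = 1.0330
theta = 135° - 158° = -23° = 337° (mod 360)

1.0330 cis(337°)


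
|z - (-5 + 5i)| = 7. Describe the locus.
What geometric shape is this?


|z - z0| = r is a circle with center z0 and radius r.
Center = (-5, 5), radius = 7

Circle with center (-5, 5) and radius 7


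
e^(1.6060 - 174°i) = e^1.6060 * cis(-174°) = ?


e^1.6060 = 4.9828
cos(-174°) = -0.99452
sin(-174°) = -0.104528
Real = 4.9828*(-0.99452) = -4.9555
Imag = 4.9828*(-0.104528) = -0.5208

-4.9555 - 0.5208i


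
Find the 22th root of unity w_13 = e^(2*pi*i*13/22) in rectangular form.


Angle = 360*13/22 = 212.7273°
a = cos(212.7273°) = -0.8413
b = sin(212.7273°) = -0.5406

-0.8413 - 0.5406i


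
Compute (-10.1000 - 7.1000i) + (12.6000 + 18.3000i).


Real: -10.1 + 12.6 = 2.5
Imag: -7.1 + 18.3 = 11.2

2.5000 + 11.2000i


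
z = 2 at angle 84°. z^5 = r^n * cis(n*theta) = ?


r^5 = 2^5 = 32
n*theta = 5*84° = 420° = 60° (mod 360)
a = 32*cos(60°) = 16.0000
b = 32*sin(60°) = 27.7128

32 cis(60°) = 16.0000 + 27.7128i


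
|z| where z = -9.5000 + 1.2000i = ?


|z| = sqrt((-9.5)^2 + 1.2^2) = sqrt(90.25 + 1.44) = sqrt(91.69) = 9.5755

|z| = 9.5755


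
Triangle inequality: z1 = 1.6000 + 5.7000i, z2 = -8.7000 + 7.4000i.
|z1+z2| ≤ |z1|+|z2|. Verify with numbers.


|z1| = sqrt(1.6^2 + 5.7^2) = sqrt(35.05) = 5.9203
|z2| = sqrt((-8.7)^2 + 7.4^2) = sqrt(130.45) = 11.4215
z1+z2 = -7.1000 + 13.1000i
|z1+z2| = sqrt(222.02) = 14.9003
|z1|+|z2| = 5.9203 + 11.4215 = 17.3418

|z1+z2| = 14.9003 ≤ |z1|+|z2| = 17.3418 (verified)


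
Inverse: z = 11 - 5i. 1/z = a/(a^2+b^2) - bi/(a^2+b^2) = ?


|z|^2 = 121+25 = 146
1/z = (11 + 5i)/146

1/z = 0.0753 + 0.0342i


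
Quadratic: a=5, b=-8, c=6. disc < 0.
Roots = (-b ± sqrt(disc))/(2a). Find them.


disc = (-8)^2 - 4*5*6 = 64 - 120 = -56
sqrt(|disc|) = sqrt(56) = 7.4833
Real part = 8/(2*5) = 0.8000
Imag part = 7.4833/(2*5) = 0.7483

0.8000 ± 0.7483i


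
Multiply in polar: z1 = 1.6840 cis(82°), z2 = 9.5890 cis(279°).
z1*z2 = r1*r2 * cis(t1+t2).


r = 1.6840 * 9.5890 = 16.1479
theta = 82° + 279° = 361° = 1° (mod 360)

16.1479 cis(1°)


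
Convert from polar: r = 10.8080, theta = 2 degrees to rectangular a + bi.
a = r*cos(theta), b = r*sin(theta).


a = 10.8080*cos(2°) = 10.8080*0.99939 = 10.8014
b = 10.8080*sin(2°) = 10.8080*0.0349 = 0.3772

10.8014 + 0.3772i


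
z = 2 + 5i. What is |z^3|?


|z| = sqrt(4+25) = sqrt(29) = 5.3852
|z^3| = |z|^3 = (sqrt(29))^3 = 29*sqrt(29)

|z^3| = 29*sqrt(29) ≈ 156.1698


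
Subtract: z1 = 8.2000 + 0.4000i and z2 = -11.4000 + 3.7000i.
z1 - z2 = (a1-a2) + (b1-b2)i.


Real: 8.2 + 11.4 = 19.6
Imag: 0.4 - 3.7 = -3.3

19.6000 - 3.3000i


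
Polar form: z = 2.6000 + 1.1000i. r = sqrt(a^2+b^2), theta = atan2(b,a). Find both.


r = sqrt(6.76+1.21) = sqrt(7.97) = 2.8231
theta = atan2(1.1, 2.6) = 22.9321 degrees

r = 2.8231, theta = 22.9321 degrees


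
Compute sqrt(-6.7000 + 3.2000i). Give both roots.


|z| = sqrt(44.89+10.24) = 7.4250
sqrt((|z|+a)/2) = sqrt((7.4250+(-6.7))/2) = sqrt(0.3625) = 0.6021
sqrt((|z|-a)/2) = sqrt((7.4250-(-6.7))/2) = sqrt(7.0625) = 2.6575

±(0.6021 + 2.6575i) i.e. 0.6021 + 2.6575i and -0.6021 - 2.6575i


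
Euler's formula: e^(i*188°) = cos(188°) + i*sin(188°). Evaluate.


cos(188°) = -0.9903
sin(188°) = -0.1392

e^(i*188°) = -0.9903 - 0.1392i


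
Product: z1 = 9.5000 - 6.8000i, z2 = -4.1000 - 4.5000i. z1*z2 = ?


Real = 9.5*(-4.1) - (-6.8)*(-4.5) = -38.95 - 30.6 = -69.55
Imag = 9.5*(-4.5) - (4.1)*(-6.8) = -42.75 + 27.88 = -14.87

-69.5500 - 14.8700i


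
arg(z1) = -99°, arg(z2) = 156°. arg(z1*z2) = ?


arg(z1*z2) = -99° + 156° = 57°
Normalized to (-180°, 180°]: 57°

57°


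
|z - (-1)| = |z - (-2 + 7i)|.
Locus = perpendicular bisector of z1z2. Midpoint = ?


Equal distances means the locus is the perpendicular bisector of z1 and z2.
Midpoint = ((-1+(-2))/2, (0+7)/2) = (-1.5000, 3.5000)

Perpendicular bisector through (-1.5000, 3.5000)


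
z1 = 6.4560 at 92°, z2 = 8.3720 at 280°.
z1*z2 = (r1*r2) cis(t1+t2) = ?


r = 6.4560 * 8.3720 = 54.0496
theta = 92° + 280° = 372° = 12° (mod 360)

54.0496 cis(12°)


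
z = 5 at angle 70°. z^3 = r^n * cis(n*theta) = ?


r^3 = 5^3 = 125
n*theta = 3*70° = 210° = 210° (mod 360)
a = 125*cos(210°) = -108.2532
b = 125*sin(210°) = -62.5000

125 cis(210°) = -108.2532 - 62.5000i


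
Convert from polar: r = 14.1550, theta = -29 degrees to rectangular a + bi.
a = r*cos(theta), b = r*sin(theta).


a = 14.1550*cos(-29°) = 14.1550*0.87462 = 12.3802
b = 14.1550*sin(-29°) = 14.1550*(-0.48481) = -6.8625

12.3802 - 6.8625i


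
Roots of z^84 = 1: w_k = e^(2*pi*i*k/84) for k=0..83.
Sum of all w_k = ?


The sum of all 84th roots of unity is 0.
Geometric series: (1 - w^84)/(1 - w) = (1-1)/(1-w) = 0 since w^84 = 1, w ≠ 1.
Alternatively: coefficient of z^83 in z^84 - 1 is 0.

0


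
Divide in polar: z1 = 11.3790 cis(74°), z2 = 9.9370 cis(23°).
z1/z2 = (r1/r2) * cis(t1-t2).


r = 11.3790 / 9.9370 = 1.1451
theta = 74° - 23° = 51° = 51° (mod 360)

1.1451 cis(51°)


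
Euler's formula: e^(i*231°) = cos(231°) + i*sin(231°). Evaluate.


cos(231°) = -0.6293
sin(231°) = -0.7771

e^(i*231°) = -0.6293 - 0.7771i


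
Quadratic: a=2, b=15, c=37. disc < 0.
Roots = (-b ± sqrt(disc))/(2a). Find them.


disc = 15^2 - 4*2*37 = 225 - 296 = -71
sqrt(|disc|) = sqrt(71) = 8.4261
Real part = -15/(2*2) = -3.7500
Imag part = 8.4261/(2*2) = 2.1065

-3.7500 ± 2.1065i


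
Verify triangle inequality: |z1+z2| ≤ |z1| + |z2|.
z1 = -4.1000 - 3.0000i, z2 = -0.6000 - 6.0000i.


|z1| = sqrt((-4.1)^2 + (-3)^2) = sqrt(25.81) = 5.0804
|z2| = sqrt((-0.6)^2 + (-6)^2) = sqrt(36.36) = 6.0299
z1+z2 = -4.7000 - 9.0000i
|z1+z2| = sqrt(103.09) = 10.1533
|z1|+|z2| = 5.0804 + 6.0299 = 11.1103

|z1+z2| = 10.1533 ≤ |z1|+|z2| = 11.1103 (verified)


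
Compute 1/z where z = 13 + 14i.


|z|^2 = 169+196 = 365
1/z = (13 - 14i)/365

1/z = 0.0356 - 0.0384i


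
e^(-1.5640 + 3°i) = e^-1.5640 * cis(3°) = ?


e^-1.5640 = 0.2093
cos(3°) = 0.9986
sin(3°) = 0.05234
Real = 0.2093*0.9986 = 0.2090
Imag = 0.2093*0.05234 = 0.0110

0.2090 + 0.0110i


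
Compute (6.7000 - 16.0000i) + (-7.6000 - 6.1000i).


Real: 6.7 - 7.6 = -0.9
Imag: -16 - 6.1 = -22.1

-0.9000 - 22.1000i


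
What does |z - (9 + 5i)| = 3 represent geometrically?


|z - z0| = r is a circle with center z0 and radius r.
Center = (9, 5), radius = 3

Circle with center (9, 5) and radius 3


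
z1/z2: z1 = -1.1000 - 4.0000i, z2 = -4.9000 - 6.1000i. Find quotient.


Conjugate of z2 = -4.9000 + 6.1000i
Numerator: (-1.1000 - 4.0000i)(-4.9000 + 6.1000i) = 29.7900 + 12.8900i
Denominator: (-4.9)^2 + (-6.1)^2 = 61.22
Result = (29.7900 + 12.8900i)/61.22

0.4866 + 0.2106i


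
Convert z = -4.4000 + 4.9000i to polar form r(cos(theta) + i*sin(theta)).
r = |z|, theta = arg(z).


r = sqrt(19.36+24.01) = sqrt(43.37) = 6.5856
theta = atan2(4.9, -4.4) = 131.9225 degrees

r = 6.5856, theta = 131.9225 degrees


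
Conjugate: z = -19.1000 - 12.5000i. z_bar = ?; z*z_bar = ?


z_bar = -19.1000 + 12.5000i
z*z_bar = (-19.1)^2 + (-12.5)^2 = 364.81 + 156.25 = 521.06

z_bar = -19.1000 + 12.5000i, z*z_bar = 521.06


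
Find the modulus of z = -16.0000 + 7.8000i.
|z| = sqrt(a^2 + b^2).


|z| = sqrt((-16)^2 + 7.8^2) = sqrt(256 + 60.84) = sqrt(316.84) = 17.8000

|z| = 17.8000


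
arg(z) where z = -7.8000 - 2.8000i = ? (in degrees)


Re = -7.8, Im = -2.8
arg = atan2(-2.8, -7.8) = -160.2532 degrees

arg(z) = -160.2532 degrees


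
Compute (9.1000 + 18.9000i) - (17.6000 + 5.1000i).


Real: 9.1 - 17.6 = -8.5
Imag: 18.9 - 5.1 = 13.8

-8.5000 + 13.8000i


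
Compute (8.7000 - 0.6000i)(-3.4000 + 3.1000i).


Real = 8.7*(-3.4) - (-0.6)*3.1 = -29.58 - (-1.86) = -27.72
Imag = 8.7*3.1 - (3.4)*(-0.6) = 26.97 + 2.04 = 29.01

-27.7200 + 29.0100i


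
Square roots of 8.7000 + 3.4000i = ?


|z| = sqrt(75.69+11.56) = 9.3408
sqrt((|z|+a)/2) = sqrt((9.3408+8.7)/2) = sqrt(9.0204) = 3.0034
sqrt((|z|-a)/2) = sqrt((9.3408-8.7)/2) = sqrt(0.3204) = 0.5660

±(3.0034 + 0.5660i) i.e. 3.0034 + 0.5660i and -3.0034 - 0.5660i


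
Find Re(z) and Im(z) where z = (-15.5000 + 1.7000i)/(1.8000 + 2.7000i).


Multiply by conjugate: (-15.5000 + 1.7000i)(1.8000 - 2.7000i) / (1.8^2 + 2.7^2)
Numerator real = -15.5*1.8 + 1.7*2.7 = -23.31
Numerator imag = 1.7*1.8 - (-15.5)*2.7 = 44.91
Denominator = 10.53
Re(z) = -23.31/10.53 = -2.2137
Im(z) = 44.91/10.53 = 4.2650

Re(z) = -2.2137, Im(z) = 4.2650


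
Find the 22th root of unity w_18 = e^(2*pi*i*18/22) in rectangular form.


Angle = 360*18/22 = 294.5455°
a = cos(294.5455°) = 0.4154
b = sin(294.5455°) = -0.9096

0.4154 - 0.9096i


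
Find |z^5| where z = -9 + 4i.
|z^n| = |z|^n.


|z| = sqrt(81+16) = sqrt(97) = 9.8489
|z^5| = |z|^5 = (sqrt(97))^5 = 97^2 * sqrt(97) = 9409*sqrt(97)

|z^5| = 9409*sqrt(97) ≈ 92667.9031


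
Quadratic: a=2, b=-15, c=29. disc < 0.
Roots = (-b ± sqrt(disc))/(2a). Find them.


disc = (-15)^2 - 4*2*29 = 225 - 232 = -7
sqrt(|disc|) = sqrt(7) = 2.6458
Real part = 15/(2*2) = 3.7500
Imag part = 2.6458/(2*2) = 0.6614

3.7500 ± 0.6614i


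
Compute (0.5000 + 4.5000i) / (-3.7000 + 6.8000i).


Conjugate of z2 = -3.7000 - 6.8000i
Numerator: (0.5000 + 4.5000i)(-3.7000 - 6.8000i) = 28.7500 - 20.0500i
Denominator: (-3.7)^2 + 6.8^2 = 59.93
Result = (28.7500 - 20.0500i)/59.93

0.4797 - 0.3346i


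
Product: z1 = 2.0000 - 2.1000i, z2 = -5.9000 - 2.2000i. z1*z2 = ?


Real = 2*(-5.9) - (-2.1)*(-2.2) = -11.8 - 4.62 = -16.42
Imag = 2*(-2.2) - (5.9)*(-2.1) = -4.4 + 12.39 = 7.99

-16.4200 + 7.9900i


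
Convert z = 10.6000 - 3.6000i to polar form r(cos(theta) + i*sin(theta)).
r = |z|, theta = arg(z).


r = sqrt(112.36+12.96) = sqrt(125.32) = 11.1946
theta = atan2(-3.6, 10.6) = -18.7587 degrees

r = 11.1946, theta = -18.7587 degrees


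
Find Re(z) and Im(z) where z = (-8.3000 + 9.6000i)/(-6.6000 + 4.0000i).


Multiply by conjugate: (-8.3000 + 9.6000i)(-6.6000 - 4.0000i) / ((-6.6)^2 + 4^2)
Numerator real = -8.3*(-6.6) + 9.6*4 = 93.18
Numerator imag = 9.6*(-6.6) - (-8.3)*4 = -30.16
Denominator = 59.56
Re(z) = 93.18/59.56 = 1.5645
Im(z) = -30.16/59.56 = -0.5064

Re(z) = 1.5645, Im(z) = -0.5064


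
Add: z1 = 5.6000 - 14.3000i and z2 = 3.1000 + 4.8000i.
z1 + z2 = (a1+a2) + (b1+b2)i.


Real: 5.6 + 3.1 = 8.7
Imag: -14.3 + 4.8 = -9.5

8.7000 - 9.5000i


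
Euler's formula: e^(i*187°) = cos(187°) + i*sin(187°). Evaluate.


cos(187°) = -0.9925
sin(187°) = -0.1219

e^(i*187°) = -0.9925 - 0.1219i


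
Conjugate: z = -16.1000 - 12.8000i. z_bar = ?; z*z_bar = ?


z_bar = -16.1000 + 12.8000i
z*z_bar = (-16.1)^2 + (-12.8)^2 = 259.21 + 163.84 = 423.05

z_bar = -16.1000 + 12.8000i, z*z_bar = 423.05


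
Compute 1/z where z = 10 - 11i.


|z|^2 = 100+121 = 221
1/z = (10 + 11i)/221

1/z = 0.0452 + 0.0498i


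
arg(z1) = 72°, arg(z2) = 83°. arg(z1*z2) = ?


arg(z1*z2) = 72° + 83° = 155°
Normalized to (-180°, 180°]: 155°

155°


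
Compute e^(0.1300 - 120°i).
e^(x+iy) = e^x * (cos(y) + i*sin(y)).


e^0.1300 = 1.13883
cos(-120°) = -0.5
sin(-120°) = -0.86603
Real = 1.13883*(-0.5) = -0.5694
Imag = 1.13883*(-0.86603) = -0.9863

-0.5694 - 0.9863i


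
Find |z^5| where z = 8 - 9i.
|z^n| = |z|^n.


|z| = sqrt(64+81) = sqrt(145) = 12.0416
|z^5| = |z|^5 = (sqrt(145))^5 = 145^2 * sqrt(145) = 21025*sqrt(145)

|z^5| = 21025*sqrt(145) ≈ 253174.5260


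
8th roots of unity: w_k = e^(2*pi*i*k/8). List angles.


The 8th roots of unity are cis(360k/8°) for k=0..7
Angle step = 360/8 = 45°
Primitive root: cis(45°)
Primitive root = 0.7071 + 0.7071i

8 roots at angles: 0°, 45°, 90°, 135°, 180°, 225°, 270°, 315°


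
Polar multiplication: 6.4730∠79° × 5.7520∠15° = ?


r = 6.4730 * 5.7520 = 37.2327
theta = 79° + 15° = 94° = 94° (mod 360)

37.2327 cis(94°)


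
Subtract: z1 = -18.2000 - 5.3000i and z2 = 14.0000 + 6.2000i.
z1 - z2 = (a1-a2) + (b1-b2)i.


Real: -18.2 - 14 = -32.2
Imag: -5.3 - 6.2 = -11.5

-32.2000 - 11.5000i


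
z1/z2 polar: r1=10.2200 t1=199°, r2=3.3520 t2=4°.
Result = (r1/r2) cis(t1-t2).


r = 10.2200 / 3.3520 = 3.0489
theta = 199° - 4° = 195° = 195° (mod 360)

3.0489 cis(195°)


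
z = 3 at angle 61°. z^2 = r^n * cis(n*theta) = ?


r^2 = 3^2 = 9
n*theta = 2*61° = 122° = 122° (mod 360)
a = 9*cos(122°) = -4.7693
b = 9*sin(122°) = 7.6324

9 cis(122°) = -4.7693 + 7.6324i


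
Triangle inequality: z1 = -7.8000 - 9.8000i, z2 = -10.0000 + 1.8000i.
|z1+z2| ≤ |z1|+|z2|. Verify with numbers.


|z1| = sqrt((-7.8)^2 + (-9.8)^2) = sqrt(156.88) = 12.5252
|z2| = sqrt((-10)^2 + 1.8^2) = sqrt(103.24) = 10.1607
z1+z2 = -17.8000 - 8.0000i
|z1+z2| = sqrt(380.84) = 19.5151
|z1|+|z2| = 12.5252 + 10.1607 = 22.6859

|z1+z2| = 19.5151 ≤ |z1|+|z2| = 22.6859 (verified)


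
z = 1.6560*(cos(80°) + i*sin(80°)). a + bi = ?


a = 1.6560*cos(80°) = 1.6560*0.17365 = 0.2876
b = 1.6560*sin(80°) = 1.6560*0.9848 = 1.6308

0.2876 + 1.6308i


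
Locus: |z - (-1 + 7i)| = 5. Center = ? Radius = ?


|z - z0| = r is a circle with center z0 and radius r.
Center = (-1, 7), radius = 5

Circle with center (-1, 7) and radius 5


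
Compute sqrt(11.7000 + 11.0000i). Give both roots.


|z| = sqrt(136.89+121) = 16.0590
sqrt((|z|+a)/2) = sqrt((16.0590+11.7)/2) = sqrt(13.8795) = 3.7255
sqrt((|z|-a)/2) = sqrt((16.0590-11.7)/2) = sqrt(2.1795) = 1.4763

±(3.7255 + 1.4763i) i.e. 3.7255 + 1.4763i and -3.7255 - 1.4763i


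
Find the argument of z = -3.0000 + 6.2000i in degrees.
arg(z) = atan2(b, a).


Re = -3, Im = 6.2
arg = atan2(6.2, -3) = 115.8210 degrees

arg(z) = 115.8210 degrees


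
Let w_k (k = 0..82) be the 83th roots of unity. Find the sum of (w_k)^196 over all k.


The roots are w_k = w^k with w = e^(2*pi*i/83), and (w^k)^196 = (w^196)^k.
So S = 1 + u + u^2 + ... + u^(82) with u = w^196.
196 = 2*83 + 30, so 196 is not a multiple of 83: u = (w^83)^2 * w^30 = w^30 ≠ 1 (w is a primitive 83th root), while u^83 = (w^83)^196 = 1.
Geometric series: S = (1 - u^83)/(1 - u) = (1 - 1)/(1 - u) = 0

S = 0


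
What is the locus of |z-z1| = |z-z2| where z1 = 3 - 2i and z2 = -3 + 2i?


Equal distances means the locus is the perpendicular bisector of z1 and z2.
Midpoint = ((3+(-3))/2, (-2+2)/2) = (0, 0)

Perpendicular bisector through (0, 0)


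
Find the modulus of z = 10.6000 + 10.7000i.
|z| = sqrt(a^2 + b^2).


|z| = sqrt(10.6^2 + 10.7^2) = sqrt(112.36 + 114.49) = sqrt(226.85) = 15.0615

|z| = 15.0615


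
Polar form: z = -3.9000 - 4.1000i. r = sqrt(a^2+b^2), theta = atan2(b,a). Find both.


r = sqrt(15.21+16.81) = sqrt(32.02) = 5.6586
theta = atan2(-4.1, -3.9) = -133.5679 degrees

r = 5.6586, theta = -133.5679 degrees


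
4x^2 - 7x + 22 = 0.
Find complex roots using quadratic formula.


disc = (-7)^2 - 4*4*22 = 49 - 352 = -303
sqrt(|disc|) = sqrt(303) = 17.4069
Real part = 7/(2*4) = 0.8750
Imag part = 17.4069/(2*4) = 2.1759

0.8750 ± 2.1759i


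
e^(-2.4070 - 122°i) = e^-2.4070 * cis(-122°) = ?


e^-2.4070 = 0.0901
cos(-122°) = -0.5299
sin(-122°) = -0.848
Real = 0.0901*(-0.5299) = -0.0477
Imag = 0.0901*(-0.848) = -0.0764

-0.0477 - 0.0764i


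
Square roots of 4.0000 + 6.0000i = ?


|z| = sqrt(16+36) = 7.2111
sqrt((|z|+a)/2) = sqrt((7.2111+4)/2) = sqrt(5.6056) = 2.3676
sqrt((|z|-a)/2) = sqrt((7.2111-4)/2) = sqrt(1.6056) = 1.2671

±(2.3676 + 1.2671i) i.e. 2.3676 + 1.2671i and -2.3676 - 1.2671i


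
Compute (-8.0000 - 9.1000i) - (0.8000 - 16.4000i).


Real: -8 - 0.8 = -8.8
Imag: -9.1 + 16.4 = 7.3

-8.8000 + 7.3000i


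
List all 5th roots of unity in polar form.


The 5th roots of unity are cis(360k/5°) for k=0..4
Angle step = 360/5 = 72°
Primitive root: cis(72°)
Primitive root = 0.3090 + 0.9511i

5 roots at angles: 0°, 72°, 144°, 216°, 288°


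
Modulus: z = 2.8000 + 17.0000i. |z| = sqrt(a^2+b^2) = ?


|z| = sqrt(2.8^2 + 17^2) = sqrt(7.84 + 289) = sqrt(296.84) = 17.2290

|z| = 17.2290


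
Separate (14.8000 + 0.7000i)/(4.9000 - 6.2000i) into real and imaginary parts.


Multiply by conjugate: (14.8000 + 0.7000i)(4.9000 + 6.2000i) / (4.9^2 + (-6.2)^2)
Numerator real = 14.8*4.9 + 0.7*(-6.2) = 68.18
Numerator imag = 0.7*4.9 - 14.8*(-6.2) = 95.19
Denominator = 62.45
Re(z) = 68.18/62.45 = 1.0918
Im(z) = 95.19/62.45 = 1.5243

Re(z) = 1.0918, Im(z) = 1.5243


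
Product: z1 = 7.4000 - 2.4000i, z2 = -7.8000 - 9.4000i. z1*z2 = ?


Real = 7.4*(-7.8) - (-2.4)*(-9.4) = -57.72 - 22.56 = -80.28
Imag = 7.4*(-9.4) - (7.8)*(-2.4) = -69.56 + 18.72 = -50.84

-80.2800 - 50.8400i


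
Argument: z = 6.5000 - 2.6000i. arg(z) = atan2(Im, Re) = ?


Re = 6.5, Im = -2.6
arg = atan2(-2.6, 6.5) = -21.8014 degrees

arg(z) = -21.8014 degrees


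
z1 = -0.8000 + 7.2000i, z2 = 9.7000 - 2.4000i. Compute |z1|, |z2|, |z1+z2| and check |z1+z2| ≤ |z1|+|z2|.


|z1| = sqrt((-0.8)^2 + 7.2^2) = sqrt(52.48) = 7.2443
|z2| = sqrt(9.7^2 + (-2.4)^2) = sqrt(99.85) = 9.9925
z1+z2 = 8.9000 + 4.8000i
|z1+z2| = sqrt(102.25) = 10.1119
|z1|+|z2| = 7.2443 + 9.9925 = 17.2368

|z1+z2| = 10.1119 ≤ |z1|+|z2| = 17.2368 (verified)


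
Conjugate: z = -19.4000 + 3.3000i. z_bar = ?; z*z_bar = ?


z_bar = -19.4000 - 3.3000i
z*z_bar = (-19.4)^2 + 3.3^2 = 376.36 + 10.89 = 387.25

z_bar = -19.4000 - 3.3000i, z*z_bar = 387.25


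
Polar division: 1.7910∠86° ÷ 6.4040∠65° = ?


r = 1.7910 / 6.4040 = 0.2797
theta = 86° - 65° = 21° = 21° (mod 360)

0.2797 cis(21°)


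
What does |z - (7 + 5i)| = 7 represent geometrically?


|z - z0| = r is a circle with center z0 and radius r.
Center = (7, 5), radius = 7

Circle with center (7, 5) and radius 7


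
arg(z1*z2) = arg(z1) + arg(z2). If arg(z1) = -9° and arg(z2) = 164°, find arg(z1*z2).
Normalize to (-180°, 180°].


arg(z1*z2) = -9° + 164° = 155°
Normalized to (-180°, 180°]: 155°

155°


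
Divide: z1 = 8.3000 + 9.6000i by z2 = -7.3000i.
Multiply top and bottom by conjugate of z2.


Conjugate of z2 = 7.3000i
Numerator: (8.3000 + 9.6000i)(7.3000i) = -70.0800 + 60.5900i
Denominator: 0^2 + (-7.3)^2 = 53.29
Result = (-70.0800 + 60.5900i)/53.29

-1.3151 + 1.1370i


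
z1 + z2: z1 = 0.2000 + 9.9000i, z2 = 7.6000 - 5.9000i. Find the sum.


Real: 0.2 + 7.6 = 7.8
Imag: 9.9 - 5.9 = 4

7.8000 + 4.0000i


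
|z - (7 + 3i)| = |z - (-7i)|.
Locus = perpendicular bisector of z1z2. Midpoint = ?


Equal distances means the locus is the perpendicular bisector of z1 and z2.
Midpoint = ((7+0)/2, (3+(-7))/2) = (3.5000, -2.0000)

Perpendicular bisector through (3.5000, -2.0000)


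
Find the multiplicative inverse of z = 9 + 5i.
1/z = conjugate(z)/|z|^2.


|z|^2 = 81+25 = 106
1/z = (9 - 5i)/106

1/z = 0.0849 - 0.0472i


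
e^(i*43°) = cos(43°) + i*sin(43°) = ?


cos(43°) = 0.7314
sin(43°) = 0.6820

e^(i*43°) = 0.7314 + 0.6820i


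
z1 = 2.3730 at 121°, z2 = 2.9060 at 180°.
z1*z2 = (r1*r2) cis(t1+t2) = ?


r = 2.3730 * 2.9060 = 6.8959
theta = 121° + 180° = 301° = 301° (mod 360)

6.8959 cis(301°)


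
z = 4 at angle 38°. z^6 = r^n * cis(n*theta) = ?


r^6 = 4^6 = 4096
n*theta = 6*38° = 228° = 228° (mod 360)
a = 4096*cos(228°) = -2740.7590
b = 4096*sin(228°) = -3043.9212

4096 cis(228°) = -2740.7590 - 3043.9212i


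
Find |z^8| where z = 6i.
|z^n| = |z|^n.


|z| = sqrt(0+36) = sqrt(36) = 6
|z^8| = |z|^8 = 6^8 = 1679616

|z^8| = 1679616


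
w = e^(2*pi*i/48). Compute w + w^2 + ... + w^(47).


With w = e^(2*pi*i/48), all 48 of the 48th roots of unity w^0 = 1, w, ..., w^(47) sum to 0: 1 + w + ... + w^(47) = (1 - w^48)/(1 - w) = 0 since w^48 = 1, w ≠ 1.
Removing the root 1: w + w^2 + ... + w^(47) = 0 - 1 = -1

Sum = -1


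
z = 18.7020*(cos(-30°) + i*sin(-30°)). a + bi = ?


a = 18.7020*cos(-30°) = 18.7020*0.866025 = 16.1964
b = 18.7020*sin(-30°) = 18.7020*(-0.5) = -9.3510

16.1964 - 9.3510i


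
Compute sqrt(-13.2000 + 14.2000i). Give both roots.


|z| = sqrt(174.24+201.64) = 19.3876
sqrt((|z|+a)/2) = sqrt((19.3876+(-13.2))/2) = sqrt(3.0938) = 1.7589
sqrt((|z|-a)/2) = sqrt((19.3876-(-13.2))/2) = sqrt(16.2938) = 4.0366

±(1.7589 + 4.0366i) i.e. 1.7589 + 4.0366i and -1.7589 - 4.0366i


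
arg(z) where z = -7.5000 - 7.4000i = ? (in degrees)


Re = -7.5, Im = -7.4
arg = atan2(-7.4, -7.5) = -135.3845 degrees

arg(z) = -135.3845 degrees


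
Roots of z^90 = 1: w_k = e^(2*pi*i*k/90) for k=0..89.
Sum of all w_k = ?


The sum of all 90th roots of unity is 0.
Geometric series: (1 - w^90)/(1 - w) = (1-1)/(1-w) = 0 since w^90 = 1, w ≠ 1.
Alternatively: coefficient of z^89 in z^90 - 1 is 0.

0


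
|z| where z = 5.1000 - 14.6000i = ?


|z| = sqrt(5.1^2 + (-14.6)^2) = sqrt(26.01 + 213.16) = sqrt(239.17) = 15.4651

|z| = 15.4651


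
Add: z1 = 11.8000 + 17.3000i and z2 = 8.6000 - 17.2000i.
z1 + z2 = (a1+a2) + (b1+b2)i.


Real: 11.8 + 8.6 = 20.4
Imag: 17.3 - 17.2 = 0.1

20.4000 + 0.1000i


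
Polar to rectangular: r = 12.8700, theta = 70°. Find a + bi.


a = 12.8700*cos(70°) = 12.8700*0.34202 = 4.4018
b = 12.8700*sin(70°) = 12.8700*0.93969 = 12.0938

4.4018 + 12.0938i


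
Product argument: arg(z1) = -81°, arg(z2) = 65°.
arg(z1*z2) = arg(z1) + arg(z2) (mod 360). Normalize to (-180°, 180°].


arg(z1*z2) = -81° + 65° = -16°
Normalized to (-180°, 180°]: -16°

-16°


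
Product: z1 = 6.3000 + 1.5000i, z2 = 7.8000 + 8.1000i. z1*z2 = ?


Real = 6.3*7.8 - 1.5*8.1 = 49.14 - 12.15 = 36.99
Imag = 6.3*8.1 + 7.8*1.5 = 51.03 + 11.7 = 62.73

36.9900 + 62.7300i


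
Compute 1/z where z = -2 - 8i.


|z|^2 = 4+64 = 68
1/z = (-2 + 8i)/68

1/z = -0.0294 + 0.1176i


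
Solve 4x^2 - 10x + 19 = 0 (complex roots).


disc = (-10)^2 - 4*4*19 = 100 - 304 = -204
sqrt(|disc|) = sqrt(204) = 14.2829
Real part = 10/(2*4) = 1.2500
Imag part = 14.2829/(2*4) = 1.7854

1.2500 ± 1.7854i


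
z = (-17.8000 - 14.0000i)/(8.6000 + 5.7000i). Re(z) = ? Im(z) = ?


Multiply by conjugate: (-17.8000 - 14.0000i)(8.6000 - 5.7000i) / (8.6^2 + 5.7^2)
Numerator real = -17.8*8.6 - (14)*5.7 = -232.88
Numerator imag = -14*8.6 - (-17.8)*5.7 = -18.94
Denominator = 106.45
Re(z) = -232.88/106.45 = -2.1877
Im(z) = -18.94/106.45 = -0.1779

Re(z) = -2.1877, Im(z) = -0.1779


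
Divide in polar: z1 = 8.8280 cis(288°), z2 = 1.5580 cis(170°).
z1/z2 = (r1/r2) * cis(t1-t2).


r = 8.8280 / 1.5580 = 5.6662
theta = 288° - 170° = 118° = 118° (mod 360)

5.6662 cis(118°)


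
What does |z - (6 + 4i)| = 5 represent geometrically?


|z - z0| = r is a circle with center z0 and radius r.
Center = (6, 4), radius = 5

Circle with center (6, 4) and radius 5


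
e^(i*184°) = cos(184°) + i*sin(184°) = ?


cos(184°) = -0.9976
sin(184°) = -0.0698

e^(i*184°) = -0.9976 - 0.0698i


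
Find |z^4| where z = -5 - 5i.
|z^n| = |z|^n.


|z| = sqrt(25+25) = sqrt(50) = 7.0711
|z^4| = |z|^4 = (sqrt(50))^4 = 50^2 = 2500

|z^4| = 2500


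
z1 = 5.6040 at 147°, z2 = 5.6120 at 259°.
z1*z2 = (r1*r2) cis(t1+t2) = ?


r = 5.6040 * 5.6120 = 31.4496
theta = 147° + 259° = 406° = 46° (mod 360)

31.4496 cis(46°)


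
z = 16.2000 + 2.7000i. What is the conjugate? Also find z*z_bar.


z_bar = 16.2000 - 2.7000i
z*z_bar = 16.2^2 + 2.7^2 = 262.44 + 7.29 = 269.73

z_bar = 16.2000 - 2.7000i, z*z_bar = 269.73


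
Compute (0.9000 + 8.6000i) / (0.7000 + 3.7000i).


Conjugate of z2 = 0.7000 - 3.7000i
Numerator: (0.9000 + 8.6000i)(0.7000 - 3.7000i) = 32.4500 + 2.6900i
Denominator: 0.7^2 + 3.7^2 = 14.18
Result = (32.4500 + 2.6900i)/14.18

2.2884 + 0.1897i


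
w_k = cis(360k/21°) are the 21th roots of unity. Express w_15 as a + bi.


Angle = 360*15/21 = 257.1429°
a = cos(257.1429°) = -0.2225
b = sin(257.1429°) = -0.9749

-0.2225 - 0.9749i


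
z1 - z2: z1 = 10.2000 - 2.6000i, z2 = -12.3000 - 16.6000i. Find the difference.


Real: 10.2 + 12.3 = 22.5
Imag: -2.6 + 16.6 = 14

22.5000 + 14.0000i


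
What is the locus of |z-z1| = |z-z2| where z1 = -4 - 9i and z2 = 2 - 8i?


Equal distances means the locus is the perpendicular bisector of z1 and z2.
Midpoint = ((-4+2)/2, (-9+(-8))/2) = (-1.0000, -8.5000)

Perpendicular bisector through (-1.0000, -8.5000)


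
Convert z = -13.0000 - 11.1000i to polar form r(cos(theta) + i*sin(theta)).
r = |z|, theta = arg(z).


r = sqrt(169+123.21) = sqrt(292.21) = 17.0942
theta = atan2(-11.1, -13) = -139.5078 degrees

r = 17.0942, theta = -139.5078 degrees


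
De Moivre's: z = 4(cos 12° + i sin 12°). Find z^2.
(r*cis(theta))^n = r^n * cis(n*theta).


r^2 = 4^2 = 16
n*theta = 2*12° = 24° = 24° (mod 360)
a = 16*cos(24°) = 14.6167
b = 16*sin(24°) = 6.5078

16 cis(24°) = 14.6167 + 6.5078i


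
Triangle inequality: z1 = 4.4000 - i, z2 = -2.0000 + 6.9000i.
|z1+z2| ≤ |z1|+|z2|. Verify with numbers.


|z1| = sqrt(4.4^2 + (-1)^2) = sqrt(20.36) = 4.5122
|z2| = sqrt((-2)^2 + 6.9^2) = sqrt(51.61) = 7.1840
z1+z2 = 2.4000 + 5.9000i
|z1+z2| = sqrt(40.57) = 6.3695
|z1|+|z2| = 4.5122 + 7.1840 = 11.6962

|z1+z2| = 6.3695 ≤ |z1|+|z2| = 11.6962 (verified)


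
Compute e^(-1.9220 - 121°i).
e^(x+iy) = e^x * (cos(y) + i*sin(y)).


e^-1.9220 = 0.1463
cos(-121°) = -0.51504
sin(-121°) = -0.8572
Real = 0.1463*(-0.51504) = -0.0754
Imag = 0.1463*(-0.8572) = -0.1254

-0.0754 - 0.1254i


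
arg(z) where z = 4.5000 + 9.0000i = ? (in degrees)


Re = 4.5, Im = 9
arg = atan2(9, 4.5) = 63.4349 degrees

arg(z) = 63.4349 degrees


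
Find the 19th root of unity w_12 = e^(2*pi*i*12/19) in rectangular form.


Angle = 360*12/19 = 227.3684°
a = cos(227.3684°) = -0.6773
b = sin(227.3684°) = -0.7357

-0.6773 - 0.7357i


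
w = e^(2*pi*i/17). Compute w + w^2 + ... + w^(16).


With w = e^(2*pi*i/17), all 17 of the 17th roots of unity w^0 = 1, w, ..., w^(16) sum to 0: 1 + w + ... + w^(16) = (1 - w^17)/(1 - w) = 0 since w^17 = 1, w ≠ 1.
Removing the root 1: w + w^2 + ... + w^(16) = 0 - 1 = -1

Sum = -1


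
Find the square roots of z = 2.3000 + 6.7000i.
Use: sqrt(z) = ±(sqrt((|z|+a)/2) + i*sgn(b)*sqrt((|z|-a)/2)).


|z| = sqrt(5.29+44.89) = 7.0838
sqrt((|z|+a)/2) = sqrt((7.0838+2.3)/2) = sqrt(4.6919) = 2.1661
sqrt((|z|-a)/2) = sqrt((7.0838-2.3)/2) = sqrt(2.3919) = 1.5466

±(2.1661 + 1.5466i) i.e. 2.1661 + 1.5466i and -2.1661 - 1.5466i


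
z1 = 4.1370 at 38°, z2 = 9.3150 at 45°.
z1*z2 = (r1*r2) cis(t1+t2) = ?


r = 4.1370 * 9.3150 = 38.5362
theta = 38° + 45° = 83° = 83° (mod 360)

38.5362 cis(83°)


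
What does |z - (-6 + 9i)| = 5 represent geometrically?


|z - z0| = r is a circle with center z0 and radius r.
Center = (-6, 9), radius = 5

Circle with center (-6, 9) and radius 5


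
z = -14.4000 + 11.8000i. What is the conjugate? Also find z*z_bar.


z_bar = -14.4000 - 11.8000i
z*z_bar = (-14.4)^2 + 11.8^2 = 207.36 + 139.24 = 346.6

z_bar = -14.4000 - 11.8000i, z*z_bar = 346.6


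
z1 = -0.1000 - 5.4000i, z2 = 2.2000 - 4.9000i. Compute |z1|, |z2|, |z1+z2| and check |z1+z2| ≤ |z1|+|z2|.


|z1| = sqrt((-0.1)^2 + (-5.4)^2) = sqrt(29.17) = 5.4009
|z2| = sqrt(2.2^2 + (-4.9)^2) = sqrt(28.85) = 5.3712
z1+z2 = 2.1000 - 10.3000i
|z1+z2| = sqrt(110.5) = 10.5119
|z1|+|z2| = 5.4009 + 5.3712 = 10.7721

|z1+z2| = 10.5119 ≤ |z1|+|z2| = 10.7721 (verified)


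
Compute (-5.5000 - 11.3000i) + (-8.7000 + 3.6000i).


Real: -5.5 - 8.7 = -14.2
Imag: -11.3 + 3.6 = -7.7

-14.2000 - 7.7000i


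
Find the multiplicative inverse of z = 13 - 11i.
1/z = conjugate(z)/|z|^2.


|z|^2 = 169+121 = 290
1/z = (13 + 11i)/290

1/z = 0.0448 + 0.0379i


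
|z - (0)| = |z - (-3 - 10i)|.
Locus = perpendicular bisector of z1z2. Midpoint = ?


Equal distances means the locus is the perpendicular bisector of z1 and z2.
Midpoint = ((0+(-3))/2, (0+(-10))/2) = (-1.5000, -5.0000)

Perpendicular bisector through (-1.5000, -5.0000)


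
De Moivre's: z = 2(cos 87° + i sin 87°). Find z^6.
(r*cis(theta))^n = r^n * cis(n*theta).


r^6 = 2^6 = 64
n*theta = 6*87° = 522° = 162° (mod 360)
a = 64*cos(162°) = -60.8676
b = 64*sin(162°) = 19.7771

64 cis(162°) = -60.8676 + 19.7771i


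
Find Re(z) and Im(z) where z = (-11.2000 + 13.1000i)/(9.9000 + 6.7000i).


Multiply by conjugate: (-11.2000 + 13.1000i)(9.9000 - 6.7000i) / (9.9^2 + 6.7^2)
Numerator real = -11.2*9.9 + 13.1*6.7 = -23.11
Numerator imag = 13.1*9.9 - (-11.2)*6.7 = 204.73
Denominator = 142.9
Re(z) = -23.11/142.9 = -0.1617
Im(z) = 204.73/142.9 = 1.4327

Re(z) = -0.1617, Im(z) = 1.4327


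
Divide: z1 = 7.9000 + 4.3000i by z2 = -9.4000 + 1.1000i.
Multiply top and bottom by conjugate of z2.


Conjugate of z2 = -9.4000 - 1.1000i
Numerator: (7.9000 + 4.3000i)(-9.4000 - 1.1000i) = -69.5300 - 49.1100i
Denominator: (-9.4)^2 + 1.1^2 = 89.57
Result = (-69.5300 - 49.1100i)/89.57

-0.7763 - 0.5483i


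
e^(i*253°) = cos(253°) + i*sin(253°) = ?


cos(253°) = -0.2924
sin(253°) = -0.9563

e^(i*253°) = -0.2924 - 0.9563i


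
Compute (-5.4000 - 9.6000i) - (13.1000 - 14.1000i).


Real: -5.4 - 13.1 = -18.5
Imag: -9.6 + 14.1 = 4.5

-18.5000 + 4.5000i


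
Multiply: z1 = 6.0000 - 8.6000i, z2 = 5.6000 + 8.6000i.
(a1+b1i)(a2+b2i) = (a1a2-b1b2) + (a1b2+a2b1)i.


Real = 6*5.6 - (-8.6)*8.6 = 33.6 - (-73.96) = 107.56
Imag = 6*8.6 + 5.6*(-8.6) = 51.6 - (48.16) = 3.44

107.5600 + 3.4400i


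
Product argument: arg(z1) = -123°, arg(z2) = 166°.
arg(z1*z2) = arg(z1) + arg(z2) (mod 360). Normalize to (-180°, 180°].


arg(z1*z2) = -123° + 166° = 43°
Normalized to (-180°, 180°]: 43°

43°


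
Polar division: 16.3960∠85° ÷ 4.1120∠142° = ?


r = 16.3960 / 4.1120 = 3.9874
theta = 85° - 142° = -57° = 303° (mod 360)

3.9874 cis(303°)


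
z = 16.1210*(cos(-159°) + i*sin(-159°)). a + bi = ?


a = 16.1210*cos(-159°) = 16.1210*(-0.93358043) = -15.0503
b = 16.1210*sin(-159°) = 16.1210*(-0.3583679) = -5.7772

-15.0503 - 5.7772i


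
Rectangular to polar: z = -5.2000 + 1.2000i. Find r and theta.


r = sqrt(27.04+1.44) = sqrt(28.48) = 5.3367
theta = atan2(1.2, -5.2) = 167.0054 degrees

r = 5.3367, theta = 167.0054 degrees


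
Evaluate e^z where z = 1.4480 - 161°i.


e^1.4480 = 4.2546
cos(-161°) = -0.94552
sin(-161°) = -0.32557
Real = 4.2546*(-0.94552) = -4.0228
Imag = 4.2546*(-0.32557) = -1.3852

-4.0228 - 1.3852i


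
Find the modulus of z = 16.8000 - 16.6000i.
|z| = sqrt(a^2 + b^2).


|z| = sqrt(16.8^2 + (-16.6)^2) = sqrt(282.24 + 275.56) = sqrt(557.8) = 23.6178

|z| = 23.6178


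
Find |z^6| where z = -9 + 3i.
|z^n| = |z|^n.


|z| = sqrt(81+9) = sqrt(90) = 9.4868
|z^6| = |z|^6 = (sqrt(90))^6 = 90^3 = 729000

|z^6| = 729000


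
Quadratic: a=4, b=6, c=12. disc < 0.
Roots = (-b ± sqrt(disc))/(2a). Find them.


disc = 6^2 - 4*4*12 = 36 - 192 = -156
sqrt(|disc|) = sqrt(156) = 12.4900
Real part = -6/(2*4) = -0.7500
Imag part = 12.4900/(2*4) = 1.5612

-0.7500 ± 1.5612i


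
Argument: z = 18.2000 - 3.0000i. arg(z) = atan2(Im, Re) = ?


Re = 18.2, Im = -3
arg = atan2(-3, 18.2) = -9.3602 degrees

arg(z) = -9.3602 degrees
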